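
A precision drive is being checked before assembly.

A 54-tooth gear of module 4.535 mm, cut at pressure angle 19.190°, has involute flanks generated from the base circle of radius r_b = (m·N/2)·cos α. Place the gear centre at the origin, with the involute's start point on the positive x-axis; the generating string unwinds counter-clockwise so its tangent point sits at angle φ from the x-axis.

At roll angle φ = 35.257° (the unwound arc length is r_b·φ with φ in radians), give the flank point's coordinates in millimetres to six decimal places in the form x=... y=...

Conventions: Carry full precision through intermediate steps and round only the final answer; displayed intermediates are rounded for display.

topology: single-mesh involute geometry — m = 4.535, N = 54
pitch radius r_p = m·N/2 = 4.535·54/2 = 122.445000
base radius r_b = r_p·cos α = 122.445000·cos 19.190° = 115.641191
roll angle φ = 35.257° = 0.61535073 rad
x = r_b·(cos φ + φ·sin φ) = 135.505936
y = r_b·(sin φ − φ·cos φ) = 8.646188

x=135.505936 y=8.646188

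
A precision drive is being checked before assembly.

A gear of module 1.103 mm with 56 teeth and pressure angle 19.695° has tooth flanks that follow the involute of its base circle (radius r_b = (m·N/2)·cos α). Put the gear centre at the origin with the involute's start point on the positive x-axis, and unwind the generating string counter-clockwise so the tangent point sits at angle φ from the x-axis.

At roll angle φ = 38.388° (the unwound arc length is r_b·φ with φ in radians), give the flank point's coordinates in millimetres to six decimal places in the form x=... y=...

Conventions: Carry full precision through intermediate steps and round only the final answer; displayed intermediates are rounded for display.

class = single-mesh tooth geometry [base-circle involute, m = 1.103, 56T]
pitch radius r_p = m·N/2 = 1.103·56/2 = 30.884000
base radius r_b = r_p·cos α = 30.884000·cos 19.695° = 29.077285
roll angle φ = 38.388° = 0.66999699 rad
x = r_b·(cos φ + φ·sin φ) = 34.889273
y = r_b·(sin φ − φ·cos φ) = 2.786308

x=34.889273 y=2.786308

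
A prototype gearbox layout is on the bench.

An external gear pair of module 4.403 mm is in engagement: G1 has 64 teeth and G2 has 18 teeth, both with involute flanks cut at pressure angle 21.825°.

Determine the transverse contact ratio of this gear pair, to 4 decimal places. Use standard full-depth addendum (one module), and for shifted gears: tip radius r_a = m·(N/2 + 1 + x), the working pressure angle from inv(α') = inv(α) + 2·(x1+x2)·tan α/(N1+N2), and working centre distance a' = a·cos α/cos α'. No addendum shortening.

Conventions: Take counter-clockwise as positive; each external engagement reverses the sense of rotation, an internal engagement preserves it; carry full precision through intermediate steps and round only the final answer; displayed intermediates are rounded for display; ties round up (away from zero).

topology: single-mesh involute geometry — m = 4.403, 64T/18T pair
base radii: r_b1 = 130.797096, r_b2 = 36.786683
tip radii: r_a1 = 145.299000, r_a2 = 44.030000
no profile shift: α' = α, a' = a
action lengths: √(r_a1²−r_b1²) = 63.276529, √(r_a2²−r_b2²) = 24.194645
base pitch p_b = π·m·cos α = 12.840975
CR = (63.276529 + 24.194645 − 180.523000·sin 21.82500°)/12.840975 = 1.585363
contact ratio ≈ 1.5854

1.5854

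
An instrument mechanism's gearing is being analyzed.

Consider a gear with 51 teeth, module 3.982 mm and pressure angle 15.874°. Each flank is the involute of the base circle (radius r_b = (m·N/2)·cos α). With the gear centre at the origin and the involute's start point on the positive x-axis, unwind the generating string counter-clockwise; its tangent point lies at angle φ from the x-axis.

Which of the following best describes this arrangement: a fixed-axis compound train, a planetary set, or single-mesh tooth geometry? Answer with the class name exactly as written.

topology: single-mesh involute geometry — m = 3.982, N = 51
classification: single-mesh tooth geometry

single-mesh tooth geometry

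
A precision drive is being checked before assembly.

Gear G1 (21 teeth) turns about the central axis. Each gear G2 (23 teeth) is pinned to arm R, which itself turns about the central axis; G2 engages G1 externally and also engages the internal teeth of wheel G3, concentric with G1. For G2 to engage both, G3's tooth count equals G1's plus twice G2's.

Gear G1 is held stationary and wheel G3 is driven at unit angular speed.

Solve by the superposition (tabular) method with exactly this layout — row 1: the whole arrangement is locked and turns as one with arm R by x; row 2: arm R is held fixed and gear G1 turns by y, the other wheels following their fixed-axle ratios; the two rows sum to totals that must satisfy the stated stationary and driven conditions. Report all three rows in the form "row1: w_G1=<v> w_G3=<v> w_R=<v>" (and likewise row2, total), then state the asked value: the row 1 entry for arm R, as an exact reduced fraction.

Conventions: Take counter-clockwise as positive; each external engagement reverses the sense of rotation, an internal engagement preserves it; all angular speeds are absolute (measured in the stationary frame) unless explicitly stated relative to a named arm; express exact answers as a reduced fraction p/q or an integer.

topology: planetary set — G1 21T / G2 23T / G3 67T, arm = carrier (Willis)
row 1 (train locked, turned with arm): all members turn x
row 2 (arm held, sun turns y): ω_ring = −(21/67)·y, ω_arm = 0
boundary: total ω_sun = x + y = 0 and total ω_ring = x − (21/67)·y = 1  ⇒  y = -67/88, x = 67/88
row 2 ring = −(21/67)·(-67/88) = 21/88
totals (row 1 + row 2): sun 67/88 + (-67/88) = 0, ring 67/88 + 21/88 = 1, arm 67/88 + 0 = 67/88
asked cell (row1, arm) = 67/88

row1: w_G1=67/88 w_G3=67/88 w_R=67/88
row2: w_G1=-67/88 w_G3=21/88 w_R=0
total: w_G1=0 w_G3=1 w_R=67/88
asked value: 67/88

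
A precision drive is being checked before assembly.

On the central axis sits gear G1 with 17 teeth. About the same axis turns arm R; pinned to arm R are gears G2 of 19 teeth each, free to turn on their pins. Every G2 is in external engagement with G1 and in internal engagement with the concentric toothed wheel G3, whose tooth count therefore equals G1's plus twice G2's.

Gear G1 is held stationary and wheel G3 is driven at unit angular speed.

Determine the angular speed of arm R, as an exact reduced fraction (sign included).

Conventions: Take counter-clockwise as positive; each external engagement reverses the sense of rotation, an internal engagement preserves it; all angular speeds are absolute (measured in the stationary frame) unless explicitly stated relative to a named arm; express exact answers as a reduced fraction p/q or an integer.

class = planetary set [G3 = 17+2·19 = 55; Willis about the carrier]
ring teeth: 17 + 2·19 = 55
17(ω_sun−ω_arm) = −55(ω_ring−ω_arm),  ω_sun = 0, ω_ring = 1
17(0−ω_arm) = −55(1−ω_arm)  ⇒  72·ω_arm = 55  ⇒  ω_arm = 55/72
exact speed ratio = 55/72

55/72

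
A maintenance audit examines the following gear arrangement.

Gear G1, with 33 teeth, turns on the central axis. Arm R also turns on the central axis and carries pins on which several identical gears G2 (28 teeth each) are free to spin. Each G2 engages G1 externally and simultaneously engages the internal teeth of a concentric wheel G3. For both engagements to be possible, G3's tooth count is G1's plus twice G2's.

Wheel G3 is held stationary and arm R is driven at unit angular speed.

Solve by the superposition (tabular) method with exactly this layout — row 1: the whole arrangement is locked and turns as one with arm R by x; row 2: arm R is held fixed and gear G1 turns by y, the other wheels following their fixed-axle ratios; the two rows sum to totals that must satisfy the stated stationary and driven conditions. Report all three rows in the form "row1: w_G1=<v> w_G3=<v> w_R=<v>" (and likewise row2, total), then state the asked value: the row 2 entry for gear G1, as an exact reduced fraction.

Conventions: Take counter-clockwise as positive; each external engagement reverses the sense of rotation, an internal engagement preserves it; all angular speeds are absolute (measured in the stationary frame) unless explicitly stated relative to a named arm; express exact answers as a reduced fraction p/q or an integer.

row1: w_G1=1 w_G3=1 w_R=1
row2: w_G1=89/33 w_G3=-1 w_R=0
total: w_G1=122/33 w_G3=0 w_R=1
asked value: 89/33

planetary set (33T centre, 28T on arm, 89T internal) — Willis relation
row 1 (train locked, turned with arm): all members turn x
row 2: sun turns y, ring = −(33/89)·y, arm 0
boundary: total ω_ring = x − (33/89)·y = 0 and total ω_arm = x = 1  ⇒  y = 89/33, x = 1
row 2 ring = −(33/89)·89/33 = -1
totals (row 1 + row 2): sun 1 + 89/33 = 122/33, ring 1 + (-1) = 0, arm 1 + 0 = 1
asked cell (row2, sun) = 89/33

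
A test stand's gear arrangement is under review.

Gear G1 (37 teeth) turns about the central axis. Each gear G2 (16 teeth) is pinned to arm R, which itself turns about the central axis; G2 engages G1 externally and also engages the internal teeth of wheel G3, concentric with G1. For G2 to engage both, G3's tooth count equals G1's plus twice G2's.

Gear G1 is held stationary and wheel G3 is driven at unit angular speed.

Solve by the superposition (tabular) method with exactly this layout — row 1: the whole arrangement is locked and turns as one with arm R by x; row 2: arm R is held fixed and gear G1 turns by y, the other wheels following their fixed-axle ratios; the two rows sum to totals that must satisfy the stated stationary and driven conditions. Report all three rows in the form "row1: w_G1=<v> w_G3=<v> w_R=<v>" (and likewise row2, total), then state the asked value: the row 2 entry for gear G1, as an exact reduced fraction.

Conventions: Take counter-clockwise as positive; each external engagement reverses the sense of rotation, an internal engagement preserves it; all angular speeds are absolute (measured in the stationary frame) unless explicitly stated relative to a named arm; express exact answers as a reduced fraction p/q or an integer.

class = planetary set [G3 = 37+2·16 = 69; Willis about the carrier]
row 1 (train locked, turned with arm): all members turn x
superposition row 2 [arm held]: sun y, ring −(37/69)·y, arm 0
boundary: total ω_sun = x + y = 0 and total ω_ring = x − (37/69)·y = 1  ⇒  y = -69/106, x = 69/106
row 2 ring = −(37/69)·(-69/106) = 37/106
totals (row 1 + row 2): sun 69/106 + (-69/106) = 0, ring 69/106 + 37/106 = 1, arm 69/106 + 0 = 69/106
asked cell (row2, sun) = -69/106

row1: w_G1=69/106 w_G3=69/106 w_R=69/106
row2: w_G1=-69/106 w_G3=37/106 w_R=0
total: w_G1=0 w_G3=1 w_R=69/106
asked value: -69/106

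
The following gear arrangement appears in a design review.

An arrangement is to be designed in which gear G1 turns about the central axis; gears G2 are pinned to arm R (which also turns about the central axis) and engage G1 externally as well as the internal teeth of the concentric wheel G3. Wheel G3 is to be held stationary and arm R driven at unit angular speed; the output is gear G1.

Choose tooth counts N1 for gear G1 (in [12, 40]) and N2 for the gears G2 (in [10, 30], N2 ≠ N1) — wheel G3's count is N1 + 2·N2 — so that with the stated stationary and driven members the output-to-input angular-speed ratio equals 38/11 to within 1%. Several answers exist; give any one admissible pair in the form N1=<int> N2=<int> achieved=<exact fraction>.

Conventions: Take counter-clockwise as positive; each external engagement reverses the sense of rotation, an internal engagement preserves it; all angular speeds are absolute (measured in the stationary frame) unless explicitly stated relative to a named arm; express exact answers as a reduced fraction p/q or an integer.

topology: planetary set — design target 38/11, arm = carrier (Willis)
Willis with ω_ring = 0: ω_sun/ω_arm = (N1+N3)/N1; set equal to 38/11  ⇒  N3/N1 = 38/11 − 1 = 27/11
N3 = N1 + 2·N2  ⇒  N2/N1 = (N3/N1 − 1)/2 = (27/11 − 1)/2 = 8/11
smallest multiple with N1 ≥ 12 and N2 ≥ 10: k = 2  ⇒  N1 = 2·11 = 22, N2 = 2·8 = 16 (N1 ≤ 40, N2 ≤ 30, N2 ≠ N1 ✓), N3 = 22 + 2·16 = 54
check: (N1+N3)/N1 with N1 = 22, N3 = 54 gives 38/11; |achieved − target| = 0 ≤ 19/550 ✓

N1=22 N2=16 achieved=38/11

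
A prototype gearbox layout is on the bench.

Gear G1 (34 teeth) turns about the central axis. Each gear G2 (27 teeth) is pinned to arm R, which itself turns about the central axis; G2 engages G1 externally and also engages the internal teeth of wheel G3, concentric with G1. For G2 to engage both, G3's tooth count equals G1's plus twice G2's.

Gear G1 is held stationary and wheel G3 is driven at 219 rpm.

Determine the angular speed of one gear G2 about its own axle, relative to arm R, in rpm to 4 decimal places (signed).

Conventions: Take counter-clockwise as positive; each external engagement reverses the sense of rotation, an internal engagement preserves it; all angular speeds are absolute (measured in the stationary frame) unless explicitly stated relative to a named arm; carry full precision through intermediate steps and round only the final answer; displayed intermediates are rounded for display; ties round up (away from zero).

+198.9217 rpm

topology: planetary set — G1 34T / G2 27T / G3 88T, arm = carrier (Willis)
normalise by the input: solve with ω_ring = 1, then scale by 219 rpm
ring teeth: 34 + 2·27 = 88
34(ω_sun−ω_arm) = −88(ω_ring−ω_arm),  ω_sun = 0, ω_ring = 1
34(0−ω_arm) = −88(1−ω_arm)  ⇒  122·ω_arm = 88  ⇒  ω_arm = 44/61
sun–planet mesh: 34·(0−44/61) = −27·(ω_p−ω_arm)  ⇒  ω_p−ω_arm = 1496/1647
scale: ω_p−ω_arm = 1496/1647 × 219 rpm = +198.9217 rpm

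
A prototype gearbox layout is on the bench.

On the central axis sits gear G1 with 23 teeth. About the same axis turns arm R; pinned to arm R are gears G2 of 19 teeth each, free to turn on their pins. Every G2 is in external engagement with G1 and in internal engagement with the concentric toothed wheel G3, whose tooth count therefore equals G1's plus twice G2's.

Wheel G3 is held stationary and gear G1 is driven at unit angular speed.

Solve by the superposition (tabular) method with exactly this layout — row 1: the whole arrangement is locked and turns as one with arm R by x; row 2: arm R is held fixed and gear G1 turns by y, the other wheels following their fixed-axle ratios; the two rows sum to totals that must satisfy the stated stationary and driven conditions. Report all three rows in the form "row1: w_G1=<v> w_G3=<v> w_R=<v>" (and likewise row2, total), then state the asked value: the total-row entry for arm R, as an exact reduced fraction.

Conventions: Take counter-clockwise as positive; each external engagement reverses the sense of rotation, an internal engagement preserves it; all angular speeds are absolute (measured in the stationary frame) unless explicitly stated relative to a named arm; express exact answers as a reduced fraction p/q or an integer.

row1: w_G1=23/84 w_G3=23/84 w_R=23/84
row2: w_G1=61/84 w_G3=-23/84 w_R=0
total: w_G1=1 w_G3=0 w_R=23/84
asked value: 23/84

topology: planetary set — G1 23T / G2 19T / G3 61T, arm = carrier (Willis)
row 1 — lock + rotate with arm: ω_sun = ω_ring = ω_arm = x
row 2: sun turns y, ring = −(23/61)·y, arm 0
boundary: total ω_ring = x − (23/61)·y = 0 and total ω_sun = x + y = 1  ⇒  y = 61/84, x = 23/84
row 2 ring = −(23/61)·61/84 = -23/84
totals (row 1 + row 2): sun 23/84 + 61/84 = 1, ring 23/84 + (-23/84) = 0, arm 23/84 + 0 = 23/84
asked cell (total, arm) = 23/84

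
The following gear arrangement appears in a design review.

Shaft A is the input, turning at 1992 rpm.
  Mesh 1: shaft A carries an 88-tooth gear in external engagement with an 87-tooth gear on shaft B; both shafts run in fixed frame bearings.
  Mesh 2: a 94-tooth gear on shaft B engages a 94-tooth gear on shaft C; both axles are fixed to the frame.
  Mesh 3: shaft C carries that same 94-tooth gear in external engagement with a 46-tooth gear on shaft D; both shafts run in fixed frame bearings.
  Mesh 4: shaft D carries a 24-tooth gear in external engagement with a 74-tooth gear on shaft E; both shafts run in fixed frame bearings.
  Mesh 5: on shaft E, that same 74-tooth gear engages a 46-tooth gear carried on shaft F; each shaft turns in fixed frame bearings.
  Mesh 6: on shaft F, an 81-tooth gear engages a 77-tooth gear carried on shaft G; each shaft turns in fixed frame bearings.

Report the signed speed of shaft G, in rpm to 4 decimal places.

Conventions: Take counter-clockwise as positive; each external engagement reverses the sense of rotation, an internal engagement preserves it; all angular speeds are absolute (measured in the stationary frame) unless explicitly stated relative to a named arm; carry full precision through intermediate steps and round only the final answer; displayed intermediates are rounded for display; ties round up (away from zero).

+2259.8025 rpm

recognized (7 fixed axles, 6 meshes): fixed-axis compound train
mesh 1 [88T→87T]: ω = 1992.0000×88/87 = 2014.8966 rpm, sense flips to −
mesh 2 [94T→94T]: ω = 2014.8966×94/94 = 2014.8966 rpm, sense flips to +
mesh 3 [94T→46T]: ω = 2014.8966×94/46 = 4117.3973 rpm, sense flips to −
mesh 4 [24T→74T]: ω = 4117.3973×24/74 = 1335.3721 rpm, sense flips to +
mesh 5 [74T→46T]: ω = 1335.3721×74/46 = 2148.2073 rpm, sense flips to −
mesh 6 [81T→77T]: ω = 2148.2073×81/77 = 2259.8025 rpm, sense flips to +
signed output speed = +2259.8025 rpm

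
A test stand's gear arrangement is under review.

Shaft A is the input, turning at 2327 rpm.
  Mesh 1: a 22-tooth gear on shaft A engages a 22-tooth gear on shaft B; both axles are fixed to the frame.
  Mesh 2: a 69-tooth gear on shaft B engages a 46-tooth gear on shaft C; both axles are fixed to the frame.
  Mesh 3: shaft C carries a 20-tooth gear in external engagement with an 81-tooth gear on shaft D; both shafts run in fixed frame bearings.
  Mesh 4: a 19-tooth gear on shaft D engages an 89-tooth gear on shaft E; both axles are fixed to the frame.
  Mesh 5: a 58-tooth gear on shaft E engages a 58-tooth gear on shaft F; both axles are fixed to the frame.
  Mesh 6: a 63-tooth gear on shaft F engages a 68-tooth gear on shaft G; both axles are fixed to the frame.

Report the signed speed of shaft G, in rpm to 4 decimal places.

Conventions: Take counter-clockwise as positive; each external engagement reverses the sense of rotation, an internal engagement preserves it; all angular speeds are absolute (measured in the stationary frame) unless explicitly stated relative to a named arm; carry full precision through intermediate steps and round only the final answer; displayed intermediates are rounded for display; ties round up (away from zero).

recognized (7 fixed axles, 6 meshes): fixed-axis compound train
mesh 1 [22T→22T]: ω = 2327.0000×22/22 = 2327.0000 rpm, sense flips to −
mesh 2 [69T→46T]: ω = 2327.0000×69/46 = 3490.5000 rpm, sense flips to +
mesh 3 [20T→81T]: ω = 3490.5000×20/81 = 861.8519 rpm, sense flips to −
mesh 4 [19T→89T]: ω = 861.8519×19/89 = 183.9908 rpm, sense flips to +
mesh 5 [58T→58T]: ω = 183.9908×58/58 = 183.9908 rpm, sense flips to −
mesh 6 [63T→68T]: ω = 183.9908×63/68 = 170.4621 rpm, sense flips to +
signed output speed = +170.4621 rpm

+170.4621 rpm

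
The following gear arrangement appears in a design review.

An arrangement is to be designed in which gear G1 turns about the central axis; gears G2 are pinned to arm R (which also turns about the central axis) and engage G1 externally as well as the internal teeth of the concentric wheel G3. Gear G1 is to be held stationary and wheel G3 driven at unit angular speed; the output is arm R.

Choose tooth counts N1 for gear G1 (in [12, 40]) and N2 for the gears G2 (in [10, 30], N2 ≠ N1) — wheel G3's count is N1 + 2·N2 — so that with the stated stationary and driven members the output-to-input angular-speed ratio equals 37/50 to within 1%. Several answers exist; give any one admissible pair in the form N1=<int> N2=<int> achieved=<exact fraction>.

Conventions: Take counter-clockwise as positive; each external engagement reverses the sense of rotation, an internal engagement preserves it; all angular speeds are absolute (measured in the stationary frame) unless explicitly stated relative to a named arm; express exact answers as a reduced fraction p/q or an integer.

N1=13 N2=12 achieved=37/50

class = planetary set [ratio 37/50 wanted; Willis about the carrier]
Willis with ω_sun = 0: ω_arm/ω_ring = N3/(N1+N3); set equal to 37/50  ⇒  N3/N1 = (37/50)/(1 − 37/50) = 37/13
N3 = N1 + 2·N2  ⇒  N2/N1 = (N3/N1 − 1)/2 = (37/13 − 1)/2 = 12/13
smallest multiple with N1 ≥ 12 and N2 ≥ 10: k = 1  ⇒  N1 = 1·13 = 13, N2 = 1·12 = 12 (N1 ≤ 40, N2 ≤ 30, N2 ≠ N1 ✓), N3 = 13 + 2·12 = 37
check: N3/(N1+N3) with N1 = 13, N3 = 37 gives 37/50; |achieved − target| = 0 ≤ 37/5000 ✓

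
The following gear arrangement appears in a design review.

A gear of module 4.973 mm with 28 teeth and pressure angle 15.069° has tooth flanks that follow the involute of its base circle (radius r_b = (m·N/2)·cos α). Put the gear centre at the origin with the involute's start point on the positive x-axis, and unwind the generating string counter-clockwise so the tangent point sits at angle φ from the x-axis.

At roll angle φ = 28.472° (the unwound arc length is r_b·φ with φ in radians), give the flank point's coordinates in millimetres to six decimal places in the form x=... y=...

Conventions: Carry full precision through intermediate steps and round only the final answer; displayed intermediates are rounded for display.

x=75.023107 y=2.682576

recognized (one wheel, involute flank): single-mesh tooth geometry, m = 4.973, N = 28
pitch radius r_p = m·N/2 = 4.973·28/2 = 69.622000
base radius r_b = r_p·cos α = 69.622000·cos 15.069° = 67.227939
roll angle φ = 28.472° = 0.49693014 rad
x = r_b·(cos φ + φ·sin φ) = 75.023107
y = r_b·(sin φ − φ·cos φ) = 2.682576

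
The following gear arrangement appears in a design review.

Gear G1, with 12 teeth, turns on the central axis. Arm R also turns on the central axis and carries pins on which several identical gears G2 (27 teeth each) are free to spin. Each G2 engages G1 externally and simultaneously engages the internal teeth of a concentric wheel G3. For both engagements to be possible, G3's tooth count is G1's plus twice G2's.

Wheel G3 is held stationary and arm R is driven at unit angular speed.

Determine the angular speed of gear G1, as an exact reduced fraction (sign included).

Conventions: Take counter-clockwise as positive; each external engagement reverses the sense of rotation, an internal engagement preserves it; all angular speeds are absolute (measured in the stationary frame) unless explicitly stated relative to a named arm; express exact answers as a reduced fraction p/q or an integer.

recognized (axles ride arm R): planetary set, 12/27/66 teeth
ring teeth: 12 + 2·27 = 66
12(ω_sun−ω_arm) = −66(ω_ring−ω_arm),  ω_ring = 0, ω_arm = 1
ω_sun = 1 − (66/12)(0−1) = 13/2
exact speed ratio = 13/2

13/2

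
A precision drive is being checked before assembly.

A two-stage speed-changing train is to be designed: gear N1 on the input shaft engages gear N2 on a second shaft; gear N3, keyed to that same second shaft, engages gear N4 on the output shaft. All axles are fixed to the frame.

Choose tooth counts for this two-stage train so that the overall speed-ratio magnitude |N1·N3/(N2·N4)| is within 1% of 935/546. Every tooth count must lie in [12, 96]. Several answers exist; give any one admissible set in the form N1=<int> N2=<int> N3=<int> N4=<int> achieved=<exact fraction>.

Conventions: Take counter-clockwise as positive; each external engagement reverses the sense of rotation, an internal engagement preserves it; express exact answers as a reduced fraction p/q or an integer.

class = fixed-axis compound train [2-stage, 935/546 wanted]
target = 935/546 in lowest terms: an exact hit needs N1·N3 = k·935 and N2·N4 = k·546 for one integer k, every count in [12, 96]; additionally prefer no 1:1 stage (N1 ≠ N2, N3 ≠ N4)
k = 1: N1·N3 = 935 = 17·55, N2·N4 = 546 = 13·42
achieved = 17·55/(13·42) = 935/546; |achieved − target| = 0 ≤ 187/10920 ✓

N1=17 N2=13 N3=55 N4=42 achieved=935/546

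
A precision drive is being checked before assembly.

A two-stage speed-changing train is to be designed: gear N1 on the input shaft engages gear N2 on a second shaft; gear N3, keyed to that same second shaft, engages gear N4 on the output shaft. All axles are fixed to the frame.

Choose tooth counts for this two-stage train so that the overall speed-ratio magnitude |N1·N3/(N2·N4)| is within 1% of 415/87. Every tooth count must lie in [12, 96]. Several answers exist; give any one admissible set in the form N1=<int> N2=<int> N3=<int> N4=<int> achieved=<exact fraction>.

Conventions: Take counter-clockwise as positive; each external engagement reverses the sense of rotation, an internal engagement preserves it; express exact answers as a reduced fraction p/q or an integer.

2-stage fixed-axis compound train for ratio 415/87
target = 415/87 in lowest terms: an exact hit needs N1·N3 = k·415 and N2·N4 = k·87 for one integer k, every count in [12, 96]; additionally prefer no 1:1 stage (N1 ≠ N2, N3 ≠ N4)
k = 1…3: no 1:1-free in-range split of k·415 and k·87 into factor pairs; take k = 4
k = 4: N1·N3 = 1660 = 20·83, N2·N4 = 348 = 12·29
achieved = 20·83/(12·29) = 415/87; |achieved − target| = 0 ≤ 83/1740 ✓

N1=20 N2=12 N3=83 N4=29 achieved=415/87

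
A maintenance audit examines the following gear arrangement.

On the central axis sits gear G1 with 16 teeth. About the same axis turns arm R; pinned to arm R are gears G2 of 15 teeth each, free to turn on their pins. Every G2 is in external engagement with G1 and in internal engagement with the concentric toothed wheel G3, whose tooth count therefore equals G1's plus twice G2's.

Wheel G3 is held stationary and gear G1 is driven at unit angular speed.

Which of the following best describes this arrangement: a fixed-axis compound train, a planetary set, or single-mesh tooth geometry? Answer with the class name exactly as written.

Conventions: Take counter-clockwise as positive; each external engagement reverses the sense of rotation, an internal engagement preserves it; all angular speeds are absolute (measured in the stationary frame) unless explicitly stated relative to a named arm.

planetary set

class = planetary set [G3 = 16+2·15 = 46; Willis about the carrier]
classification: planetary set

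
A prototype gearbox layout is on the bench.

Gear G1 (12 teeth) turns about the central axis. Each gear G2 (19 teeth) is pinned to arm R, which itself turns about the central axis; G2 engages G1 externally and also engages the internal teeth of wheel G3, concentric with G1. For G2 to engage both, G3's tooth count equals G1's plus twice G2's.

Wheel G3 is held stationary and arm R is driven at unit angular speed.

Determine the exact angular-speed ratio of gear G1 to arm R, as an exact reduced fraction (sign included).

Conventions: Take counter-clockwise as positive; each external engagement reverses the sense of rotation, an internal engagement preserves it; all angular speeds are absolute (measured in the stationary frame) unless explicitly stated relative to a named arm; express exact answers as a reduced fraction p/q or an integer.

class = planetary set [G3 = 12+2·19 = 50; Willis about the carrier]
ring teeth: 12 + 2·19 = 50
12(ω_sun−ω_arm) = −50(ω_ring−ω_arm),  ω_ring = 0, ω_arm = 1
ω_sun = 1 − (50/12)(0−1) = 31/6
ω_out/ω_in = 31/6

31/6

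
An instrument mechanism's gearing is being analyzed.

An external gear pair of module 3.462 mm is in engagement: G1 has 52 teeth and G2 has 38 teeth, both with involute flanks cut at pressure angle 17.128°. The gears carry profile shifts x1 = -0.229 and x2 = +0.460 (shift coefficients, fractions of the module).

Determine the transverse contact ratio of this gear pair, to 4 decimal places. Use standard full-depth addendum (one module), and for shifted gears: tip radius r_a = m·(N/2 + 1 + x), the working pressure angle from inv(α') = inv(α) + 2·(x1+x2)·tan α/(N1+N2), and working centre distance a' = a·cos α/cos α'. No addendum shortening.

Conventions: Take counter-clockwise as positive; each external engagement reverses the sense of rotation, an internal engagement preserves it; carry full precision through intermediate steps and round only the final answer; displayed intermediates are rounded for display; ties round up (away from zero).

topology: single-mesh involute geometry — m = 3.462, 52T/38T pair
base radii: r_b1 = 86.019896, r_b2 = 62.860693
tip radii: r_a1 = 92.681202, r_a2 = 70.832520
inv(α') = inv(17.128°) + 2·(-0.229+0.460)·tan α/(52+38) = 0.01081717  ⇒  α' = 18.03073°
a' = a·cos α / cos α' = 155.7900·cos 17.128°/cos 18.03073° = 156.569627
action lengths: √(r_a1²−r_b1²) = 34.501922, √(r_a2²−r_b2²) = 32.646273
base pitch p_b = π·m·cos α = 10.393826
CR = (34.501922 + 32.646273 − 156.569627·sin 18.03073°)/10.393826 = 1.797764
contact ratio ≈ 1.7978

1.7978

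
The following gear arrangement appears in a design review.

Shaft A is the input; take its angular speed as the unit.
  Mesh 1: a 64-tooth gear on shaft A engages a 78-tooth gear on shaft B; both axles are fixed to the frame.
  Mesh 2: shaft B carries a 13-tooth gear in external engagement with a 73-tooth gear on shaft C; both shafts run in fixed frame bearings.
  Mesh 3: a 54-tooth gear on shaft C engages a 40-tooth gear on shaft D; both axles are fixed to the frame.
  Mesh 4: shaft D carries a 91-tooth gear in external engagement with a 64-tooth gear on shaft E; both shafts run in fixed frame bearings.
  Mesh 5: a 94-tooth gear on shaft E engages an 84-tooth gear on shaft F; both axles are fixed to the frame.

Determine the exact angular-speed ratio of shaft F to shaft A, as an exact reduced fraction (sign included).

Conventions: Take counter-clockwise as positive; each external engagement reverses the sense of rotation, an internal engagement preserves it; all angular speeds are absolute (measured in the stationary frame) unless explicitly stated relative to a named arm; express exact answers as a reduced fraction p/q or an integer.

class = fixed-axis compound train [5 meshes; 5 ratios multiply, 5 sense flips]
mesh 1 [64T→78T]: running ratio 32/39, sense −
mesh 2 [13T→73T]: running ratio 32/219, sense +
mesh 3 [54T→40T]: running ratio 72/365, sense −
mesh 4 [91T→64T]: running ratio 819/2920, sense +
mesh 5 [94T→84T]: running ratio 1833/5840, sense −
ω_out/ω_in = -1833/5840

-1833/5840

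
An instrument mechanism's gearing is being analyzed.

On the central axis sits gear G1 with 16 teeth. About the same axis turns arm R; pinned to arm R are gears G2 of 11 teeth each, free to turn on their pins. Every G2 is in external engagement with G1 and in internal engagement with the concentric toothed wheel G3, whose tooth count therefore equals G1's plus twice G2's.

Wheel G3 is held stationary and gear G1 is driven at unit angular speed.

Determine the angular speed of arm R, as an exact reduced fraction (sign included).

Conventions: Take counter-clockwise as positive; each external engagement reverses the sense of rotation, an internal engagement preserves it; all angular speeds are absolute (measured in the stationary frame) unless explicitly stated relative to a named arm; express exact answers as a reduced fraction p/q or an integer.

recognized (axles ride arm R): planetary set, 16/11/38 teeth
ring teeth: 16 + 2·11 = 38
16(ω_sun−ω_arm) = −38(ω_ring−ω_arm),  ω_ring = 0, ω_sun = 1
16(1−ω_arm) = −38(0−ω_arm)  ⇒  54·ω_arm = 16  ⇒  ω_arm = 8/27
exact speed ratio = 8/27

8/27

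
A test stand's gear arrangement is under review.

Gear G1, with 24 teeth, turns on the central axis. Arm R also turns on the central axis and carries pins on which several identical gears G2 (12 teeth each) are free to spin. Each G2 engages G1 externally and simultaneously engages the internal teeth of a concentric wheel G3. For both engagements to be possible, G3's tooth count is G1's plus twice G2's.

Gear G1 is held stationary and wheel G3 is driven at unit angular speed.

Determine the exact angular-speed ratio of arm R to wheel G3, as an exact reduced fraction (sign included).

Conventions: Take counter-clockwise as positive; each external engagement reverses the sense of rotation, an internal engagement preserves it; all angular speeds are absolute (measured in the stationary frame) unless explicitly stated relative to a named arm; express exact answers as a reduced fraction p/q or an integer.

2/3

class = planetary set [G3 = 24+2·12 = 48; Willis about the carrier]
ring teeth: 24 + 2·12 = 48
24(ω_sun−ω_arm) = −48(ω_ring−ω_arm),  ω_sun = 0, ω_ring = 1
24(0−ω_arm) = −48(1−ω_arm)  ⇒  72·ω_arm = 48  ⇒  ω_arm = 2/3
ω_out/ω_in = 2/3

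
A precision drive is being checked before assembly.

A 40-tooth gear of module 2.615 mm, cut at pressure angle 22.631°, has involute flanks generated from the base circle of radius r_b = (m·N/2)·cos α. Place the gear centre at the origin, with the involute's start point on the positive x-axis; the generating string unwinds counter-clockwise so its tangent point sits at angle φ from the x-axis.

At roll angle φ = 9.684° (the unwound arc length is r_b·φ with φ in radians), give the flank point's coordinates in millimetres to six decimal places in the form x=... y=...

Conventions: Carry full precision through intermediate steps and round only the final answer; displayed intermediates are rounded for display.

topology: single-mesh involute geometry — m = 2.615, N = 40
pitch radius r_p = m·N/2 = 2.615·40/2 = 52.300000
base radius r_b = r_p·cos α = 52.300000·cos 22.631° = 48.273013
roll angle φ = 9.684° = 0.16901768 rad
x = r_b·(cos φ + φ·sin φ) = 48.957603
y = r_b·(sin φ − φ·cos φ) = 0.077471

x=48.957603 y=0.077471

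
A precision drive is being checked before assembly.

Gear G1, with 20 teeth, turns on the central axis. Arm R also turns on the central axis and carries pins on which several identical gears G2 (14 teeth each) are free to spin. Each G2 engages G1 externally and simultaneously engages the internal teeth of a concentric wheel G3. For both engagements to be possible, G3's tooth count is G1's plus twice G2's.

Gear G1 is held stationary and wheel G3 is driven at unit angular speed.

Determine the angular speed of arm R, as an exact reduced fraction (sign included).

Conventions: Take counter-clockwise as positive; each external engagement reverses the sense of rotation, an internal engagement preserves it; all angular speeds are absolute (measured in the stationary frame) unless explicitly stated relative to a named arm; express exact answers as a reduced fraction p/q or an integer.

12/17

topology: planetary set — G1 20T / G2 14T / G3 48T, arm = carrier (Willis)
ring teeth: 20 + 2·14 = 48
20(ω_sun−ω_arm) = −48(ω_ring−ω_arm),  ω_sun = 0, ω_ring = 1
20(0−ω_arm) = −48(1−ω_arm)  ⇒  68·ω_arm = 48  ⇒  ω_arm = 12/17
exact speed ratio = 12/17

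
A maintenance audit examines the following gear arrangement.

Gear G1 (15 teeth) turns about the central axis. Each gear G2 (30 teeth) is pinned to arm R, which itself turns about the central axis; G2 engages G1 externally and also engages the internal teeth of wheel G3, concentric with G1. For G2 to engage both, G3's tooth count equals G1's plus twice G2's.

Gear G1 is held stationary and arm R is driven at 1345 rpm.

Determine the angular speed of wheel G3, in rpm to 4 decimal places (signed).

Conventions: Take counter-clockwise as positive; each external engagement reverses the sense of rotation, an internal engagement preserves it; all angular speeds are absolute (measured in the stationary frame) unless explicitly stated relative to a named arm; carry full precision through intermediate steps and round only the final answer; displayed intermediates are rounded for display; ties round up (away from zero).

class = planetary set [G3 = 15+2·30 = 75; Willis about the carrier]
normalise by the input: solve with ω_arm = 1, then scale by 1345 rpm
ring teeth: 15 + 2·30 = 75
15(ω_sun−ω_arm) = −75(ω_ring−ω_arm),  ω_sun = 0, ω_arm = 1
ω_ring = 1 − (15/75)(0−1) = 6/5
scale: ω_ring = 6/5 × 1345 rpm = +1614.0000 rpm

+1614.0000 rpm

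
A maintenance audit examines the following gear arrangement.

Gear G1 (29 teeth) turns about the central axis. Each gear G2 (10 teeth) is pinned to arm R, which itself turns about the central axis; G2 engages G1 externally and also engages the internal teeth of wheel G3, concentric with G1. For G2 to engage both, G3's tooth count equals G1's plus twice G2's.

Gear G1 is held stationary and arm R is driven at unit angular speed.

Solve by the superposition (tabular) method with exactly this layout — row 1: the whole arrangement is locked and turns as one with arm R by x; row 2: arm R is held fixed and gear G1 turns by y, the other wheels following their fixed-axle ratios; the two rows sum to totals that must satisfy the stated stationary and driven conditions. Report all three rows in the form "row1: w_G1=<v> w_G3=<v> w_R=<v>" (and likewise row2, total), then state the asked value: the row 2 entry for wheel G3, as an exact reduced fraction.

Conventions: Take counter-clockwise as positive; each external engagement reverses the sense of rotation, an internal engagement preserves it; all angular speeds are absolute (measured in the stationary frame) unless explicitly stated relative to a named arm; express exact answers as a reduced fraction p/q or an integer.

topology: planetary set — G1 29T / G2 10T / G3 49T, arm = carrier (Willis)
superposition row 1 [locked train]: every member turns x
superposition row 2 [arm held]: sun y, ring −(29/49)·y, arm 0
boundary: total ω_sun = x + y = 0 and total ω_arm = x = 1  ⇒  y = -1, x = 1
row 2 ring = −(29/49)·(-1) = 29/49
totals (row 1 + row 2): sun 1 + (-1) = 0, ring 1 + 29/49 = 78/49, arm 1 + 0 = 1
asked cell (row2, ring) = 29/49

row1: w_G1=1 w_G3=1 w_R=1
row2: w_G1=-1 w_G3=29/49 w_R=0
total: w_G1=0 w_G3=78/49 w_R=1
asked value: 29/49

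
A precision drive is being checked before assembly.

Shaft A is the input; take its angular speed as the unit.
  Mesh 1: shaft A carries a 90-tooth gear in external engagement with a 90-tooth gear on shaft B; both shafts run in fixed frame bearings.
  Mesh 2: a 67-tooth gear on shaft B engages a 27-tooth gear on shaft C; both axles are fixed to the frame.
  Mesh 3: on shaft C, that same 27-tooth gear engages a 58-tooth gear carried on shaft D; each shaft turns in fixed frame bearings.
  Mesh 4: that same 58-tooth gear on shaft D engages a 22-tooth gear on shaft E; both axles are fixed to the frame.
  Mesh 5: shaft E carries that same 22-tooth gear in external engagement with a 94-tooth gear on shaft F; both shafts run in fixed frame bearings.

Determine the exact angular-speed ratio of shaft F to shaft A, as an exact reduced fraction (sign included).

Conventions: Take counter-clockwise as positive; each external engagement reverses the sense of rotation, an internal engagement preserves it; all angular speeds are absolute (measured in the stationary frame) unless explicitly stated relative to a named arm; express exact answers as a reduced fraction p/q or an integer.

-67/94

class = fixed-axis compound train [5 meshes; 5 ratios multiply, 5 sense flips]
mesh 1 [90T→90T]: running ratio 1, sense −
mesh 2 [67T→27T]: running ratio 67/27, sense +
mesh 3 [27T→58T]: running ratio 67/58, sense −
mesh 4 [58T→22T]: running ratio 67/22, sense +
mesh 5 [22T→94T]: running ratio 67/94, sense −
ω_out/ω_in = -67/94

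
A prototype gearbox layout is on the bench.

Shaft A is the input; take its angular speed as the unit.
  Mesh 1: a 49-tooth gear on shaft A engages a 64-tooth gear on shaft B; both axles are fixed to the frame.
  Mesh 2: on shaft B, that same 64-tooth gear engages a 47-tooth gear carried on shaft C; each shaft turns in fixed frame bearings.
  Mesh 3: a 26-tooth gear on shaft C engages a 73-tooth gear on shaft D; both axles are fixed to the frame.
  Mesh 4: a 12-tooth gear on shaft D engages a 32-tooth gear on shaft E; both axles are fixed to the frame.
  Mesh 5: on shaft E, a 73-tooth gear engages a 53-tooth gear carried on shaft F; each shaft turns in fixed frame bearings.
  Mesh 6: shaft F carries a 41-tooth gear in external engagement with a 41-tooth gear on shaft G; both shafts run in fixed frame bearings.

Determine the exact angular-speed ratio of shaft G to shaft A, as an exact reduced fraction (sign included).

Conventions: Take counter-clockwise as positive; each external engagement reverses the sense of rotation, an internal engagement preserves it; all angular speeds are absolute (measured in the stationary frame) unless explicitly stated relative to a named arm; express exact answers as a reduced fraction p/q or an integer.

class = fixed-axis compound train [6 meshes; 6 ratios multiply, 6 sense flips]
mesh 1 [49T→64T]: running ratio 49/64, sense −
mesh 2 [64T→47T]: running ratio 49/47, sense +
mesh 3 [26T→73T]: running ratio 1274/3431, sense −
mesh 4 [12T→32T]: running ratio 1911/13724, sense +
mesh 5 [73T→53T]: running ratio 1911/9964, sense −
mesh 6 [41T→41T]: running ratio 1911/9964, sense +
ω_out/ω_in = 1911/9964

1911/9964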